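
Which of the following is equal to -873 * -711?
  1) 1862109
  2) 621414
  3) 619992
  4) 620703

-873 * -711 = 620703
4) 620703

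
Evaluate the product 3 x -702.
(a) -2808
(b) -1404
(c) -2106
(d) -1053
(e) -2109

3 * -702 = -2106
c) -2106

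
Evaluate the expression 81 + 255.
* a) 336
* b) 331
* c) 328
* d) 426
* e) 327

81 + 255 = 336
a) 336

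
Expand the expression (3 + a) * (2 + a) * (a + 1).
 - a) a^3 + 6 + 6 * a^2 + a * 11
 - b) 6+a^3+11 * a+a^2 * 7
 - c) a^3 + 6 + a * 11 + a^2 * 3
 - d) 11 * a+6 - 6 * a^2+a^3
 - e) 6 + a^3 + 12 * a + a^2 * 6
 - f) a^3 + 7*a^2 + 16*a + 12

Expanding (3 + a) * (2 + a) * (a + 1):
= a^3 + 6 + 6 * a^2 + a * 11
a) a^3 + 6 + 6 * a^2 + a * 11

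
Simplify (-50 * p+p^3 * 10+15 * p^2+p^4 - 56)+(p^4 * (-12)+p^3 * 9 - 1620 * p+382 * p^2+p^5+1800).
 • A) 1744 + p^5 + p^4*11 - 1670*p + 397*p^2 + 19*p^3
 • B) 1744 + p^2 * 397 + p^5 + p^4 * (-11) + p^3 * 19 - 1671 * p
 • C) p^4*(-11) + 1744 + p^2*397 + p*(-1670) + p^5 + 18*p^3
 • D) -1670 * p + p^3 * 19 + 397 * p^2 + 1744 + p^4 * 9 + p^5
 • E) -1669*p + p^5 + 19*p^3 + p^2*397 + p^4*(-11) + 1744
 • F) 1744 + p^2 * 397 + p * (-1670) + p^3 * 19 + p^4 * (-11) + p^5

Adding the polynomials and combining like terms:
(-50*p + p^3*10 + 15*p^2 + p^4 - 56) + (p^4*(-12) + p^3*9 - 1620*p + 382*p^2 + p^5 + 1800)
= 1744 + p^2 * 397 + p * (-1670) + p^3 * 19 + p^4 * (-11) + p^5
F) 1744 + p^2 * 397 + p * (-1670) + p^3 * 19 + p^4 * (-11) + p^5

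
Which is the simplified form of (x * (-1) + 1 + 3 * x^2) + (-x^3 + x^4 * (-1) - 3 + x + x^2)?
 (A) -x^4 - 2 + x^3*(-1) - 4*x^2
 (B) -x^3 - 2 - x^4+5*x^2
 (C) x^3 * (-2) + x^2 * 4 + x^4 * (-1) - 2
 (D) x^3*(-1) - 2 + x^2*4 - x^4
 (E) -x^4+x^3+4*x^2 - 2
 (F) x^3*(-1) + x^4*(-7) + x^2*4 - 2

Adding the polynomials and combining like terms:
(x*(-1) + 1 + 3*x^2) + (-x^3 + x^4*(-1) - 3 + x + x^2)
= x^3*(-1) - 2 + x^2*4 - x^4
D) x^3*(-1) - 2 + x^2*4 - x^4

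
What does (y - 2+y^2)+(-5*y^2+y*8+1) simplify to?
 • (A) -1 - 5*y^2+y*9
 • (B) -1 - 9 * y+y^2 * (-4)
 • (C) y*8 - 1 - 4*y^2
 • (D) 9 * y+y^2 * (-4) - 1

Adding the polynomials and combining like terms:
(y - 2 + y^2) + (-5*y^2 + y*8 + 1)
= 9 * y+y^2 * (-4) - 1
D) 9 * y+y^2 * (-4) - 1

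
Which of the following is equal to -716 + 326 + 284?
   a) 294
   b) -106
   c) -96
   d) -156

First: -716 + 326 = -390
Then: -390 + 284 = -106
b) -106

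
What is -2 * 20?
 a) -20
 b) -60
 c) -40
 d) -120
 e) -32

-2 * 20 = -40
c) -40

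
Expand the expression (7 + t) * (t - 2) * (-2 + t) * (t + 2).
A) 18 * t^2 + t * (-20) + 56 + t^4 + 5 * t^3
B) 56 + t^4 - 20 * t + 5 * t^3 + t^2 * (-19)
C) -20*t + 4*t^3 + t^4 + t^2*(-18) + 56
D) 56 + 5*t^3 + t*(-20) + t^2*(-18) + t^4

Expanding (7 + t) * (t - 2) * (-2 + t) * (t + 2):
= 56 + 5*t^3 + t*(-20) + t^2*(-18) + t^4
D) 56 + 5*t^3 + t*(-20) + t^2*(-18) + t^4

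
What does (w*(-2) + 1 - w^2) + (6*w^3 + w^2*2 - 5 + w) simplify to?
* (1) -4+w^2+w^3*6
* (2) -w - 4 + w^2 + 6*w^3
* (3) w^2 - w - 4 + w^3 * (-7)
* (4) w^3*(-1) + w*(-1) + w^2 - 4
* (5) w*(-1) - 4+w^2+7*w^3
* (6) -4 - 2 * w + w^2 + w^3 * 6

Adding the polynomials and combining like terms:
(w*(-2) + 1 - w^2) + (6*w^3 + w^2*2 - 5 + w)
= -w - 4 + w^2 + 6*w^3
2) -w - 4 + w^2 + 6*w^3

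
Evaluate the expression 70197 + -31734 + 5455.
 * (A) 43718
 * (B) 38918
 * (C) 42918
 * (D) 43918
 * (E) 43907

First: 70197 + -31734 = 38463
Then: 38463 + 5455 = 43918
D) 43918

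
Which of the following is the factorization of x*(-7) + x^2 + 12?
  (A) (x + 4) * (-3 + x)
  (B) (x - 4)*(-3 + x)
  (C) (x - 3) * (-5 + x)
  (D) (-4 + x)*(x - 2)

We need to factor x*(-7) + x^2 + 12.
The factored form is (x - 4)*(-3 + x).
B) (x - 4)*(-3 + x)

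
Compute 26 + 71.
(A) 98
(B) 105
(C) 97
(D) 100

26 + 71 = 97
C) 97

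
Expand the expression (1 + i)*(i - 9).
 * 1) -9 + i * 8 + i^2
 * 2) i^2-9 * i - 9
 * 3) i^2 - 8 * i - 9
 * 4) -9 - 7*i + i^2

Expanding (1 + i)*(i - 9):
= i^2 - 8 * i - 9
3) i^2 - 8 * i - 9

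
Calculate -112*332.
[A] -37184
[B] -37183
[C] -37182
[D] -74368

-112 * 332 = -37184
A) -37184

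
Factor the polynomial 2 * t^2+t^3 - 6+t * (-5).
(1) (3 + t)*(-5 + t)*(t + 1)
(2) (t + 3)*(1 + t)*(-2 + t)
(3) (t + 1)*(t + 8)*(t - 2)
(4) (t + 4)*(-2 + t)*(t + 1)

We need to factor 2 * t^2+t^3 - 6+t * (-5).
The factored form is (t + 3)*(1 + t)*(-2 + t).
2) (t + 3)*(1 + t)*(-2 + t)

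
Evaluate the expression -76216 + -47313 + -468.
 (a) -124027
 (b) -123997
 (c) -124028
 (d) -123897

First: -76216 + -47313 = -123529
Then: -123529 + -468 = -123997
b) -123997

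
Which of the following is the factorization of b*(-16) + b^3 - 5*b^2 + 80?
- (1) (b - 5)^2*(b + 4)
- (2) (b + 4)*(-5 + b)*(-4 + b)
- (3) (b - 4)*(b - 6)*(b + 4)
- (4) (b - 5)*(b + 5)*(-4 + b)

We need to factor b*(-16) + b^3 - 5*b^2 + 80.
The factored form is (b + 4)*(-5 + b)*(-4 + b).
2) (b + 4)*(-5 + b)*(-4 + b)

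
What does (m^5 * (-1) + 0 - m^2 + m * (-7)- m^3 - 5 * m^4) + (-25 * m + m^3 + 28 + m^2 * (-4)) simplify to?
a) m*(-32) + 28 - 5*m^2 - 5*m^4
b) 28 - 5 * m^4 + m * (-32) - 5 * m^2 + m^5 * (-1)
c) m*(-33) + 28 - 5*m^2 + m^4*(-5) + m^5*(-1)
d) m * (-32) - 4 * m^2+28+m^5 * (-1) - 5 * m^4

Adding the polynomials and combining like terms:
(m^5*(-1) + 0 - m^2 + m*(-7) - m^3 - 5*m^4) + (-25*m + m^3 + 28 + m^2*(-4))
= 28 - 5 * m^4 + m * (-32) - 5 * m^2 + m^5 * (-1)
b) 28 - 5 * m^4 + m * (-32) - 5 * m^2 + m^5 * (-1)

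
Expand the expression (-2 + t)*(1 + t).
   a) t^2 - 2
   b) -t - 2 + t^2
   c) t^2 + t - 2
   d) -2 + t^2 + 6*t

Expanding (-2 + t)*(1 + t):
= -t - 2 + t^2
b) -t - 2 + t^2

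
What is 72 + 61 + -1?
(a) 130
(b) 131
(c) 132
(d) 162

First: 72 + 61 = 133
Then: 133 + -1 = 132
c) 132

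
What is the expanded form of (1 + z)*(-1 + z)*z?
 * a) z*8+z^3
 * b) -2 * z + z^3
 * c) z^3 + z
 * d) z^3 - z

Expanding (1 + z)*(-1 + z)*z:
= z^3 - z
d) z^3 - z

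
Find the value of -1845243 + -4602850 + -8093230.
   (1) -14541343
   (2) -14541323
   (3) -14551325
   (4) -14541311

First: -1845243 + -4602850 = -6448093
Then: -6448093 + -8093230 = -14541323
2) -14541323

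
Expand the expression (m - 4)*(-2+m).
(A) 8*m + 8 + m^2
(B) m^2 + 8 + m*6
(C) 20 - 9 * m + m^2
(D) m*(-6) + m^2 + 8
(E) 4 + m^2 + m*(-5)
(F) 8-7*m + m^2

Expanding (m - 4)*(-2+m):
= m*(-6) + m^2 + 8
D) m*(-6) + m^2 + 8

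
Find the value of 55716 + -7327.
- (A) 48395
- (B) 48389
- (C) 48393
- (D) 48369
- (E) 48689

55716 + -7327 = 48389
B) 48389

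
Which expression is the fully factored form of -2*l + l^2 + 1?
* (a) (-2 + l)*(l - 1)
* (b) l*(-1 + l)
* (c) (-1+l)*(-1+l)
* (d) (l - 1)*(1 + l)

We need to factor -2*l + l^2 + 1.
The factored form is (-1+l)*(-1+l).
c) (-1+l)*(-1+l)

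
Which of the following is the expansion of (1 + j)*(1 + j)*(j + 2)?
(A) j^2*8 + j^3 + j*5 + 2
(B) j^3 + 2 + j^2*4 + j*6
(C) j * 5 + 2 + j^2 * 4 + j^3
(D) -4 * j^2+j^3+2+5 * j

Expanding (1 + j)*(1 + j)*(j + 2):
= j * 5 + 2 + j^2 * 4 + j^3
C) j * 5 + 2 + j^2 * 4 + j^3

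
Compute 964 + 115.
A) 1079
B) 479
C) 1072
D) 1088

964 + 115 = 1079
A) 1079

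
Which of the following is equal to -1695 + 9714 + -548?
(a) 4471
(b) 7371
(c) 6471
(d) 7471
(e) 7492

First: -1695 + 9714 = 8019
Then: 8019 + -548 = 7471
d) 7471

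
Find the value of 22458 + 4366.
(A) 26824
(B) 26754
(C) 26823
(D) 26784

22458 + 4366 = 26824
A) 26824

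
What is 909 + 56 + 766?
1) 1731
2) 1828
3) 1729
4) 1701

First: 909 + 56 = 965
Then: 965 + 766 = 1731
1) 1731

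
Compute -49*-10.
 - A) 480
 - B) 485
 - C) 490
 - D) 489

-49 * -10 = 490
C) 490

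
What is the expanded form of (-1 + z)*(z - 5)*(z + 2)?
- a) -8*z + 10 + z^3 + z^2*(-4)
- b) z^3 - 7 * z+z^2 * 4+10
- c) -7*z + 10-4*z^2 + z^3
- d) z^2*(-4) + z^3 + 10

Expanding (-1 + z)*(z - 5)*(z + 2):
= -7*z + 10-4*z^2 + z^3
c) -7*z + 10-4*z^2 + z^3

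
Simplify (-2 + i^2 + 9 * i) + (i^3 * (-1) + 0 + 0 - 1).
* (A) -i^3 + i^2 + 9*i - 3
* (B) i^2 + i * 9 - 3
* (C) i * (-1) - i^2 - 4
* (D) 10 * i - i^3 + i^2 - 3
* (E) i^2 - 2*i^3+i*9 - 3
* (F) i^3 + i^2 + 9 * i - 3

Adding the polynomials and combining like terms:
(-2 + i^2 + 9*i) + (i^3*(-1) + 0 + 0 - 1)
= -i^3 + i^2 + 9*i - 3
A) -i^3 + i^2 + 9*i - 3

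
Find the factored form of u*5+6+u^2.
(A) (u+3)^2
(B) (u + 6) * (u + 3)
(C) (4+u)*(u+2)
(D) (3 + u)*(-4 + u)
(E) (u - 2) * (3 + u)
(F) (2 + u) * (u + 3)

We need to factor u*5+6+u^2.
The factored form is (2 + u) * (u + 3).
F) (2 + u) * (u + 3)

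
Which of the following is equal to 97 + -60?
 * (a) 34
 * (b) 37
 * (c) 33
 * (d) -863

97 + -60 = 37
b) 37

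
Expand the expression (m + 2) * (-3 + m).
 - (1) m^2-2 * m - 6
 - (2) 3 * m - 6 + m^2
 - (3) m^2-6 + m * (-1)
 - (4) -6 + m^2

Expanding (m + 2) * (-3 + m):
= m^2-6 + m * (-1)
3) m^2-6 + m * (-1)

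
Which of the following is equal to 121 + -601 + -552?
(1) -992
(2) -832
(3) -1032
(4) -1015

First: 121 + -601 = -480
Then: -480 + -552 = -1032
3) -1032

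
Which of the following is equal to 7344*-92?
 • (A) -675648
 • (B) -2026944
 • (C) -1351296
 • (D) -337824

7344 * -92 = -675648
A) -675648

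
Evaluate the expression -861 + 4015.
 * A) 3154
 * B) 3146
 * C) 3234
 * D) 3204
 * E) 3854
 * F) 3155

-861 + 4015 = 3154
A) 3154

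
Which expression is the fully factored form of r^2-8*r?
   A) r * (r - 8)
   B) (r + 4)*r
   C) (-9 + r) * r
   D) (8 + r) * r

We need to factor r^2-8*r.
The factored form is r * (r - 8).
A) r * (r - 8)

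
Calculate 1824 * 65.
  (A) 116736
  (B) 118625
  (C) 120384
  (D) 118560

1824 * 65 = 118560
D) 118560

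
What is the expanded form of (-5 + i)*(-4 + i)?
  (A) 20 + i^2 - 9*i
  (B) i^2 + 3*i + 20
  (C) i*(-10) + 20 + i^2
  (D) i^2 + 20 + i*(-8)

Expanding (-5 + i)*(-4 + i):
= 20 + i^2 - 9*i
A) 20 + i^2 - 9*i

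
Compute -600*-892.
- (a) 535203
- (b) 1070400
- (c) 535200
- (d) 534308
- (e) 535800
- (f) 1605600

-600 * -892 = 535200
c) 535200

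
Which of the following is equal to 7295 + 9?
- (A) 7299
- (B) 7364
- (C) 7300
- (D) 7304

7295 + 9 = 7304
D) 7304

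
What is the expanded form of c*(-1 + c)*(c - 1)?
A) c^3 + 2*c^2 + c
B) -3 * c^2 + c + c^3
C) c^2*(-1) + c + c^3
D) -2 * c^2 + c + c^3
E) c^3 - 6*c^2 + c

Expanding c*(-1 + c)*(c - 1):
= -2 * c^2 + c + c^3
D) -2 * c^2 + c + c^3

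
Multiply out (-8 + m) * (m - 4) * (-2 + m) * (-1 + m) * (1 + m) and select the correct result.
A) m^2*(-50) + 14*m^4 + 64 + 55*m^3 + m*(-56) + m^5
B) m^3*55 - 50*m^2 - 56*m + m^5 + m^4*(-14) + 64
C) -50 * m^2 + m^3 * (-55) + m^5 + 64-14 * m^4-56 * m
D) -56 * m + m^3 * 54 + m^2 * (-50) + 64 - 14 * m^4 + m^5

Expanding (-8 + m) * (m - 4) * (-2 + m) * (-1 + m) * (1 + m):
= m^3*55 - 50*m^2 - 56*m + m^5 + m^4*(-14) + 64
B) m^3*55 - 50*m^2 - 56*m + m^5 + m^4*(-14) + 64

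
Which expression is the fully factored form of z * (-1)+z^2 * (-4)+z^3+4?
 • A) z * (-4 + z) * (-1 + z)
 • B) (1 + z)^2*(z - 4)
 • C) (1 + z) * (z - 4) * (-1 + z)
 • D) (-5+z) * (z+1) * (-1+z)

We need to factor z * (-1)+z^2 * (-4)+z^3+4.
The factored form is (1 + z) * (z - 4) * (-1 + z).
C) (1 + z) * (z - 4) * (-1 + z)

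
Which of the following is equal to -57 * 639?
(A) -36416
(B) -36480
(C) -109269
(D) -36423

-57 * 639 = -36423
D) -36423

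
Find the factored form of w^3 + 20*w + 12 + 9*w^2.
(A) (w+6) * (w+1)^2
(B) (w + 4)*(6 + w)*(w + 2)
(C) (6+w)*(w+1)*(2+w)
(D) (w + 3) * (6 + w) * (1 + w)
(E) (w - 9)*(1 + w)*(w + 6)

We need to factor w^3 + 20*w + 12 + 9*w^2.
The factored form is (6+w)*(w+1)*(2+w).
C) (6+w)*(w+1)*(2+w)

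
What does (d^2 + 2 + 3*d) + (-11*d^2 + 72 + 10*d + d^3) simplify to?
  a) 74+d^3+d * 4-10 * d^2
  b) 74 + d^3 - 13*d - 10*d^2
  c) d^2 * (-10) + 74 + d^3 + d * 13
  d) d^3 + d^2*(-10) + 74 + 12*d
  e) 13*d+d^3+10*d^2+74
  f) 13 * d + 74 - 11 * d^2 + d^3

Adding the polynomials and combining like terms:
(d^2 + 2 + 3*d) + (-11*d^2 + 72 + 10*d + d^3)
= d^2 * (-10) + 74 + d^3 + d * 13
c) d^2 * (-10) + 74 + d^3 + d * 13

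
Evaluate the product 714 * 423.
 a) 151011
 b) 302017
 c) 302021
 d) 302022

714 * 423 = 302022
d) 302022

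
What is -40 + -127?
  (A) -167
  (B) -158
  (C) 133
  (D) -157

-40 + -127 = -167
A) -167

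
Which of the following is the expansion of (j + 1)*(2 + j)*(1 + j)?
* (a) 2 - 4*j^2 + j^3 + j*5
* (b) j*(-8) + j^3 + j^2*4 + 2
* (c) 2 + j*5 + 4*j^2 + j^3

Expanding (j + 1)*(2 + j)*(1 + j):
= 2 + j*5 + 4*j^2 + j^3
c) 2 + j*5 + 4*j^2 + j^3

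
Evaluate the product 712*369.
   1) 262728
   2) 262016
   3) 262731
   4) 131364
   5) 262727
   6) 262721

712 * 369 = 262728
1) 262728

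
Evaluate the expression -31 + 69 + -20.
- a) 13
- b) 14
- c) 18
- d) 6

First: -31 + 69 = 38
Then: 38 + -20 = 18
c) 18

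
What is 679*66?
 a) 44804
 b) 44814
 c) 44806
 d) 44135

679 * 66 = 44814
b) 44814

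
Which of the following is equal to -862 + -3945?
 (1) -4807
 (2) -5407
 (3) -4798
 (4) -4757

-862 + -3945 = -4807
1) -4807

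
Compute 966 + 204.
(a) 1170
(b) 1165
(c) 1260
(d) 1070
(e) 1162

966 + 204 = 1170
a) 1170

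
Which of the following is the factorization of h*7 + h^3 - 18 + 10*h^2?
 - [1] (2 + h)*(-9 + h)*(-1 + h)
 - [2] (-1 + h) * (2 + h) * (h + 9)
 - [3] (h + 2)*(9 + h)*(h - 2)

We need to factor h*7 + h^3 - 18 + 10*h^2.
The factored form is (-1 + h) * (2 + h) * (h + 9).
2) (-1 + h) * (2 + h) * (h + 9)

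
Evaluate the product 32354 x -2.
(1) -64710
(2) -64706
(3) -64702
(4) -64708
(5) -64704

32354 * -2 = -64708
4) -64708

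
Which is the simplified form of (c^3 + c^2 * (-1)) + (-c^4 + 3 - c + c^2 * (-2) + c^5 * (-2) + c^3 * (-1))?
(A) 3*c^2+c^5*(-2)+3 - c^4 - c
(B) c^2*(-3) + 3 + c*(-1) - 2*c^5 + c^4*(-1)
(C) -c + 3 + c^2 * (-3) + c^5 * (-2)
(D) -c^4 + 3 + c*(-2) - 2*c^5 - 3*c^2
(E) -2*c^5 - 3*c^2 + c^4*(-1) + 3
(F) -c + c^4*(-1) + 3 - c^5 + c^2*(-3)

Adding the polynomials and combining like terms:
(c^3 + c^2*(-1)) + (-c^4 + 3 - c + c^2*(-2) + c^5*(-2) + c^3*(-1))
= c^2*(-3) + 3 + c*(-1) - 2*c^5 + c^4*(-1)
B) c^2*(-3) + 3 + c*(-1) - 2*c^5 + c^4*(-1)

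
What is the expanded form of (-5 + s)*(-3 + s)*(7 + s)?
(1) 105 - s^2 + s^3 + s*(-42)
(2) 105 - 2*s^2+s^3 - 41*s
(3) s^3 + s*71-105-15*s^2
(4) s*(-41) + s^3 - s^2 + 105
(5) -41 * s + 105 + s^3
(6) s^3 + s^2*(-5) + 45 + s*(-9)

Expanding (-5 + s)*(-3 + s)*(7 + s):
= s*(-41) + s^3 - s^2 + 105
4) s*(-41) + s^3 - s^2 + 105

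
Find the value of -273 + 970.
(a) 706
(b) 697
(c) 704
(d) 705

-273 + 970 = 697
b) 697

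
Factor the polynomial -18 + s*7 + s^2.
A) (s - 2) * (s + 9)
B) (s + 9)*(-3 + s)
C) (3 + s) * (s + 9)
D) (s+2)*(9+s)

We need to factor -18 + s*7 + s^2.
The factored form is (s - 2) * (s + 9).
A) (s - 2) * (s + 9)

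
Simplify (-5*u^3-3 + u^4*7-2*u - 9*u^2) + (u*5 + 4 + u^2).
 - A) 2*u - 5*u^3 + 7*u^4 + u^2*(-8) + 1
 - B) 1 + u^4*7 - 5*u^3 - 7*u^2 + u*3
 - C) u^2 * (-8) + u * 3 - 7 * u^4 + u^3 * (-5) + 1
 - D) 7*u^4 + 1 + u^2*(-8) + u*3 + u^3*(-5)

Adding the polynomials and combining like terms:
(-5*u^3 - 3 + u^4*7 - 2*u - 9*u^2) + (u*5 + 4 + u^2)
= 7*u^4 + 1 + u^2*(-8) + u*3 + u^3*(-5)
D) 7*u^4 + 1 + u^2*(-8) + u*3 + u^3*(-5)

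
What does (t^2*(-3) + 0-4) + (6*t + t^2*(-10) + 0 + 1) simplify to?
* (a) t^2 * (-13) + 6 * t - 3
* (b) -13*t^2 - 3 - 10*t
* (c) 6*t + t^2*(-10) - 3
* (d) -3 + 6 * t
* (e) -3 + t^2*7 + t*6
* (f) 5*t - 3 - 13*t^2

Adding the polynomials and combining like terms:
(t^2*(-3) + 0 - 4) + (6*t + t^2*(-10) + 0 + 1)
= t^2 * (-13) + 6 * t - 3
a) t^2 * (-13) + 6 * t - 3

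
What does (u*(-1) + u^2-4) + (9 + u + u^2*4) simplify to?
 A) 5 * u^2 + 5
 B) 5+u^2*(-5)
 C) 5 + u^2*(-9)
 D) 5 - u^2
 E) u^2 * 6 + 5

Adding the polynomials and combining like terms:
(u*(-1) + u^2 - 4) + (9 + u + u^2*4)
= 5 * u^2 + 5
A) 5 * u^2 + 5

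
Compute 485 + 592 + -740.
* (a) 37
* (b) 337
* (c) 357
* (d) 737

First: 485 + 592 = 1077
Then: 1077 + -740 = 337
b) 337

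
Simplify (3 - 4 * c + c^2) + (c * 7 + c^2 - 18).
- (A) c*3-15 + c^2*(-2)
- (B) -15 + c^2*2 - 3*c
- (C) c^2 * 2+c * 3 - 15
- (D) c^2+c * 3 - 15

Adding the polynomials and combining like terms:
(3 - 4*c + c^2) + (c*7 + c^2 - 18)
= c^2 * 2+c * 3 - 15
C) c^2 * 2+c * 3 - 15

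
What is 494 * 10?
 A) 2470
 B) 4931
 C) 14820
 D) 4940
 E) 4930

494 * 10 = 4940
D) 4940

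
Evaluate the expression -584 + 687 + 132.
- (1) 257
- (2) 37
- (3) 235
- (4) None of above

First: -584 + 687 = 103
Then: 103 + 132 = 235
3) 235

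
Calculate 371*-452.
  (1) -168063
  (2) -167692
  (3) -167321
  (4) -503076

371 * -452 = -167692
2) -167692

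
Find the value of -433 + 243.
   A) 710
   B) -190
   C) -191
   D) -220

-433 + 243 = -190
B) -190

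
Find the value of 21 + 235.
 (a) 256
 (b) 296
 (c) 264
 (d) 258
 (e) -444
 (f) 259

21 + 235 = 256
a) 256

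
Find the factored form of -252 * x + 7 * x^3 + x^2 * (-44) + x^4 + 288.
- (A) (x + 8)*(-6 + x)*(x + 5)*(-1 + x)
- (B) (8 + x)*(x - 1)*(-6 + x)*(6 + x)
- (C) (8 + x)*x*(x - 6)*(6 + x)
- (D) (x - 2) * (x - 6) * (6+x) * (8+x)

We need to factor -252 * x + 7 * x^3 + x^2 * (-44) + x^4 + 288.
The factored form is (8 + x)*(x - 1)*(-6 + x)*(6 + x).
B) (8 + x)*(x - 1)*(-6 + x)*(6 + x)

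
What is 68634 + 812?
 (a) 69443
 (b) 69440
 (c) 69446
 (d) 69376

68634 + 812 = 69446
c) 69446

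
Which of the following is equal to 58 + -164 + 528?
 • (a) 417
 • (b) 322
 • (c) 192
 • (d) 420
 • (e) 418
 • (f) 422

First: 58 + -164 = -106
Then: -106 + 528 = 422
f) 422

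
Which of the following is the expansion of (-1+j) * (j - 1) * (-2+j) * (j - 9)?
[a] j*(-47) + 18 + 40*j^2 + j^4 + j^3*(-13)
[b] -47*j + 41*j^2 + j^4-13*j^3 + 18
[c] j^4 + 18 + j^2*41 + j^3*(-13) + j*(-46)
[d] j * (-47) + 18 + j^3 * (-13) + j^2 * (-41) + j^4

Expanding (-1+j) * (j - 1) * (-2+j) * (j - 9):
= -47*j + 41*j^2 + j^4-13*j^3 + 18
b) -47*j + 41*j^2 + j^4-13*j^3 + 18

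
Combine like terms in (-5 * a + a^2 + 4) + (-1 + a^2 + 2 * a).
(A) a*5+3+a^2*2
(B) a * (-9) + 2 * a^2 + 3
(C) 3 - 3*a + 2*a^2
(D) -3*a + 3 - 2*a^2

Adding the polynomials and combining like terms:
(-5*a + a^2 + 4) + (-1 + a^2 + 2*a)
= 3 - 3*a + 2*a^2
C) 3 - 3*a + 2*a^2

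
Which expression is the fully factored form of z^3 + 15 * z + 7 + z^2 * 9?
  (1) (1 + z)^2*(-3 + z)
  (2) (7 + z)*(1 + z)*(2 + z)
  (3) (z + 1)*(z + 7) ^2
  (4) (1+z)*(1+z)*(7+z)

We need to factor z^3 + 15 * z + 7 + z^2 * 9.
The factored form is (1+z)*(1+z)*(7+z).
4) (1+z)*(1+z)*(7+z)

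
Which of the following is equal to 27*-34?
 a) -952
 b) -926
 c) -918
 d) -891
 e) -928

27 * -34 = -918
c) -918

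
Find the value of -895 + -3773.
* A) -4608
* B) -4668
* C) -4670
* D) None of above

-895 + -3773 = -4668
B) -4668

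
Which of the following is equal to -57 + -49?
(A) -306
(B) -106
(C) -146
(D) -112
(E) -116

-57 + -49 = -106
B) -106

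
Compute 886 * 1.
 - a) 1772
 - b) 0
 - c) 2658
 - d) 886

886 * 1 = 886
d) 886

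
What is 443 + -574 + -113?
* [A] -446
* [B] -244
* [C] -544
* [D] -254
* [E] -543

First: 443 + -574 = -131
Then: -131 + -113 = -244
B) -244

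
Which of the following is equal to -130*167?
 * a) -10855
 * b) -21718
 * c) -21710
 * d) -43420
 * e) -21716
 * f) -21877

-130 * 167 = -21710
c) -21710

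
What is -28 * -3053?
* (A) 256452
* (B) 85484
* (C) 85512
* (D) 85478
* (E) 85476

-28 * -3053 = 85484
B) 85484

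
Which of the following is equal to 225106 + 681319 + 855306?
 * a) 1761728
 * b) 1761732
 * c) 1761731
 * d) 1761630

First: 225106 + 681319 = 906425
Then: 906425 + 855306 = 1761731
c) 1761731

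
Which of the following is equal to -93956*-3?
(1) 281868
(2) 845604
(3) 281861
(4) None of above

-93956 * -3 = 281868
1) 281868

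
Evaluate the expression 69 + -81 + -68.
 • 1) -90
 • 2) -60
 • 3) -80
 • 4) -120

First: 69 + -81 = -12
Then: -12 + -68 = -80
3) -80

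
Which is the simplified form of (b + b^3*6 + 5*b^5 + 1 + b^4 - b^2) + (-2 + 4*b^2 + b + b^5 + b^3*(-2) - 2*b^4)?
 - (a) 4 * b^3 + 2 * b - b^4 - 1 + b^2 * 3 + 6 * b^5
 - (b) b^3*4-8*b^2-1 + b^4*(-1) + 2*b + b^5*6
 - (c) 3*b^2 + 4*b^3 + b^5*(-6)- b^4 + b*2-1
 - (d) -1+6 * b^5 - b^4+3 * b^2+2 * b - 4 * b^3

Adding the polynomials and combining like terms:
(b + b^3*6 + 5*b^5 + 1 + b^4 - b^2) + (-2 + 4*b^2 + b + b^5 + b^3*(-2) - 2*b^4)
= 4 * b^3 + 2 * b - b^4 - 1 + b^2 * 3 + 6 * b^5
a) 4 * b^3 + 2 * b - b^4 - 1 + b^2 * 3 + 6 * b^5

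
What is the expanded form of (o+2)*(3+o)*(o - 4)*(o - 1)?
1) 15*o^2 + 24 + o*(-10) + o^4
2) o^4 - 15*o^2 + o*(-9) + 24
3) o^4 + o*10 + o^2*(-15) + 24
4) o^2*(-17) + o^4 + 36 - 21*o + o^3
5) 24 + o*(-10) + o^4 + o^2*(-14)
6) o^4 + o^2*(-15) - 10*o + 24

Expanding (o+2)*(3+o)*(o - 4)*(o - 1):
= o^4 + o^2*(-15) - 10*o + 24
6) o^4 + o^2*(-15) - 10*o + 24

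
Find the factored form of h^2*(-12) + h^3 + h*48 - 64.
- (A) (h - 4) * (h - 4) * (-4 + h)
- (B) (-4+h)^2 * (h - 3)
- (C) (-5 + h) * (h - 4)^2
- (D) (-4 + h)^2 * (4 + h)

We need to factor h^2*(-12) + h^3 + h*48 - 64.
The factored form is (h - 4) * (h - 4) * (-4 + h).
A) (h - 4) * (h - 4) * (-4 + h)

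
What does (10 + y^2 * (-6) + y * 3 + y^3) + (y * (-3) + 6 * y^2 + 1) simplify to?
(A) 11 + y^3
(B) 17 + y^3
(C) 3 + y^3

Adding the polynomials and combining like terms:
(10 + y^2*(-6) + y*3 + y^3) + (y*(-3) + 6*y^2 + 1)
= 11 + y^3
A) 11 + y^3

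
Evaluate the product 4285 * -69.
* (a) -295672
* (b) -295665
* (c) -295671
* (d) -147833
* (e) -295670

4285 * -69 = -295665
b) -295665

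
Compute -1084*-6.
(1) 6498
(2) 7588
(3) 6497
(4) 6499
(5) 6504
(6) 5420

-1084 * -6 = 6504
5) 6504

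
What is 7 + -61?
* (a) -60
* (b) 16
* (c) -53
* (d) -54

7 + -61 = -54
d) -54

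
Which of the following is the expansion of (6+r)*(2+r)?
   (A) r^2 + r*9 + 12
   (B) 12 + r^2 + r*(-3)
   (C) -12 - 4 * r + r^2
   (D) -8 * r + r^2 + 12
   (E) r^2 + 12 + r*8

Expanding (6+r)*(2+r):
= r^2 + 12 + r*8
E) r^2 + 12 + r*8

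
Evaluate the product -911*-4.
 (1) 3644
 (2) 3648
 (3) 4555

-911 * -4 = 3644
1) 3644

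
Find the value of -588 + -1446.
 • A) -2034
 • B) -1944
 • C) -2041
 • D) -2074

-588 + -1446 = -2034
A) -2034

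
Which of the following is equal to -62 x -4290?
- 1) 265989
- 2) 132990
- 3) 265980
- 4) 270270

-62 * -4290 = 265980
3) 265980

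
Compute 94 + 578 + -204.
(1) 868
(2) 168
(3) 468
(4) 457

First: 94 + 578 = 672
Then: 672 + -204 = 468
3) 468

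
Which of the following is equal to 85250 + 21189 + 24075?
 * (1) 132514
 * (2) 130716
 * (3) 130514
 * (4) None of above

First: 85250 + 21189 = 106439
Then: 106439 + 24075 = 130514
3) 130514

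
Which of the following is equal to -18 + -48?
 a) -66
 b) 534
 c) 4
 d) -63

-18 + -48 = -66
a) -66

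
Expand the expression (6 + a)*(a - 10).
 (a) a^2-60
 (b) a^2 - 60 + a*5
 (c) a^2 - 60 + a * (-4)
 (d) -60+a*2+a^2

Expanding (6 + a)*(a - 10):
= a^2 - 60 + a * (-4)
c) a^2 - 60 + a * (-4)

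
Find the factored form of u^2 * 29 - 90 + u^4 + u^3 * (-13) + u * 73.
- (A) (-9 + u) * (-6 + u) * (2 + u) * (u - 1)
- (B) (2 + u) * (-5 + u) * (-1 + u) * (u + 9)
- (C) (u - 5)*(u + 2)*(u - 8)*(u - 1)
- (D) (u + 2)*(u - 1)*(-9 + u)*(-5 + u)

We need to factor u^2 * 29 - 90 + u^4 + u^3 * (-13) + u * 73.
The factored form is (u + 2)*(u - 1)*(-9 + u)*(-5 + u).
D) (u + 2)*(u - 1)*(-9 + u)*(-5 + u)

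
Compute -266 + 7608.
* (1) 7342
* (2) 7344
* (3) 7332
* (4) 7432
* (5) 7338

-266 + 7608 = 7342
1) 7342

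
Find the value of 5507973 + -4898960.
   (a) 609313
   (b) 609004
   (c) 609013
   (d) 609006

5507973 + -4898960 = 609013
c) 609013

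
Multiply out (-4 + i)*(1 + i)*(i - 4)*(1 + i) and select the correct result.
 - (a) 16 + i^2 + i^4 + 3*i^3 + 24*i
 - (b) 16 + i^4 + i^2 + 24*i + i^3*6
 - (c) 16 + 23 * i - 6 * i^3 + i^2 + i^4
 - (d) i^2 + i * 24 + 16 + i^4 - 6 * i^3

Expanding (-4 + i)*(1 + i)*(i - 4)*(1 + i):
= i^2 + i * 24 + 16 + i^4 - 6 * i^3
d) i^2 + i * 24 + 16 + i^4 - 6 * i^3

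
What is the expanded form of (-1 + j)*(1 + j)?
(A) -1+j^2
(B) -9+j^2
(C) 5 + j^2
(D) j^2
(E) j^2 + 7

Expanding (-1 + j)*(1 + j):
= -1+j^2
A) -1+j^2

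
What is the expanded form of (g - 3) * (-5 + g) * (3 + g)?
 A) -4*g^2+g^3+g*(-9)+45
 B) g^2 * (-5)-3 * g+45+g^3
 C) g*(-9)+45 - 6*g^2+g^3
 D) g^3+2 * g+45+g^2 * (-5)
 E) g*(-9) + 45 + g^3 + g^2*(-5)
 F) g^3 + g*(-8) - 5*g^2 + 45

Expanding (g - 3) * (-5 + g) * (3 + g):
= g*(-9) + 45 + g^3 + g^2*(-5)
E) g*(-9) + 45 + g^3 + g^2*(-5)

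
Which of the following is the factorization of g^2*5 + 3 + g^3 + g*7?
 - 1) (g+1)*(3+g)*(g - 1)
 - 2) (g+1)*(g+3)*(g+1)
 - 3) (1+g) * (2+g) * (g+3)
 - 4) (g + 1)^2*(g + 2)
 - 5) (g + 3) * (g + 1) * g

We need to factor g^2*5 + 3 + g^3 + g*7.
The factored form is (g+1)*(g+3)*(g+1).
2) (g+1)*(g+3)*(g+1)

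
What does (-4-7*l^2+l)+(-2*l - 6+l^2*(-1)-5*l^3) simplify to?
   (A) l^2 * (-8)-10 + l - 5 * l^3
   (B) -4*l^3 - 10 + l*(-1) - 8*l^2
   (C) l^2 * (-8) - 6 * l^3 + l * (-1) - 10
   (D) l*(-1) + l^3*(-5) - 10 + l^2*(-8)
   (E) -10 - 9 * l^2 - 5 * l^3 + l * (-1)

Adding the polynomials and combining like terms:
(-4 - 7*l^2 + l) + (-2*l - 6 + l^2*(-1) - 5*l^3)
= l*(-1) + l^3*(-5) - 10 + l^2*(-8)
D) l*(-1) + l^3*(-5) - 10 + l^2*(-8)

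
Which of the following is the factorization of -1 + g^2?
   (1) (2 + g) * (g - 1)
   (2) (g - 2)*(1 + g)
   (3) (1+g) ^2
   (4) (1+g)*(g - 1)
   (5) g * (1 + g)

We need to factor -1 + g^2.
The factored form is (1+g)*(g - 1).
4) (1+g)*(g - 1)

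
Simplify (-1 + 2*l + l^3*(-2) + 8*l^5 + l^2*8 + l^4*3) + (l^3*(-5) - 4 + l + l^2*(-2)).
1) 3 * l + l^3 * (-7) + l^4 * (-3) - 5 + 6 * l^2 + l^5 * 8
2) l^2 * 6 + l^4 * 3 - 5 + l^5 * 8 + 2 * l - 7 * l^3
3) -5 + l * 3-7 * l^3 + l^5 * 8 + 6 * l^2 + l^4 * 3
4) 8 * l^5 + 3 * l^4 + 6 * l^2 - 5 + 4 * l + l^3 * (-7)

Adding the polynomials and combining like terms:
(-1 + 2*l + l^3*(-2) + 8*l^5 + l^2*8 + l^4*3) + (l^3*(-5) - 4 + l + l^2*(-2))
= -5 + l * 3-7 * l^3 + l^5 * 8 + 6 * l^2 + l^4 * 3
3) -5 + l * 3-7 * l^3 + l^5 * 8 + 6 * l^2 + l^4 * 3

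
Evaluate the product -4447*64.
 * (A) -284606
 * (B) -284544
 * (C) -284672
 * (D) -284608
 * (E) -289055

-4447 * 64 = -284608
D) -284608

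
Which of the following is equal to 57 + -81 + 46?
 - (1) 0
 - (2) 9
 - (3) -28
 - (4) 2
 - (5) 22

First: 57 + -81 = -24
Then: -24 + 46 = 22
5) 22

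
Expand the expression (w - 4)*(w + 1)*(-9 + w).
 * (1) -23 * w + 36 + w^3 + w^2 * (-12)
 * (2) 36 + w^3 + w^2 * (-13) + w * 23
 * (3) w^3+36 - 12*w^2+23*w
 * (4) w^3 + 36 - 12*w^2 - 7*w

Expanding (w - 4)*(w + 1)*(-9 + w):
= w^3+36 - 12*w^2+23*w
3) w^3+36 - 12*w^2+23*w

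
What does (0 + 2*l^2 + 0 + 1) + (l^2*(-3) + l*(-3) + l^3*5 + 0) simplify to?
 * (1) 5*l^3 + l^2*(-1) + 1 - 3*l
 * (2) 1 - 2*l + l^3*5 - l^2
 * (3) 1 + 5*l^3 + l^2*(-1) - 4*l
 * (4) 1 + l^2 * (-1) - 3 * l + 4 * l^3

Adding the polynomials and combining like terms:
(0 + 2*l^2 + 0 + 1) + (l^2*(-3) + l*(-3) + l^3*5 + 0)
= 5*l^3 + l^2*(-1) + 1 - 3*l
1) 5*l^3 + l^2*(-1) + 1 - 3*l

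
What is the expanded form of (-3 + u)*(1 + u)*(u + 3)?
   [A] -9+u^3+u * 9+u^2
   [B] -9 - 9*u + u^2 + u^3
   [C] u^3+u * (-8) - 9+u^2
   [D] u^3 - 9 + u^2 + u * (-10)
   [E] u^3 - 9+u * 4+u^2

Expanding (-3 + u)*(1 + u)*(u + 3):
= -9 - 9*u + u^2 + u^3
B) -9 - 9*u + u^2 + u^3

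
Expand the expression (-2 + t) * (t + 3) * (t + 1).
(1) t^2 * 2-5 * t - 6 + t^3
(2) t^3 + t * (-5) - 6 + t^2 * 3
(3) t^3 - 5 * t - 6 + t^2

Expanding (-2 + t) * (t + 3) * (t + 1):
= t^2 * 2-5 * t - 6 + t^3
1) t^2 * 2-5 * t - 6 + t^3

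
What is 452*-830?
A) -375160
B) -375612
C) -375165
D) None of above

452 * -830 = -375160
A) -375160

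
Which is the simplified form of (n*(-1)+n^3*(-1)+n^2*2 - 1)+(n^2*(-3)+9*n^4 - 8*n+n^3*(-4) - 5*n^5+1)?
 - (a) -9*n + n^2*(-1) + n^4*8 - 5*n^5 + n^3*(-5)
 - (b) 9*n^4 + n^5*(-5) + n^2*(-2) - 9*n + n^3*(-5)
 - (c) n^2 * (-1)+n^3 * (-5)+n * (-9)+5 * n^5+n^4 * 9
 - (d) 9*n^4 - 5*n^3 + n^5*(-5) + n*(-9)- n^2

Adding the polynomials and combining like terms:
(n*(-1) + n^3*(-1) + n^2*2 - 1) + (n^2*(-3) + 9*n^4 - 8*n + n^3*(-4) - 5*n^5 + 1)
= 9*n^4 - 5*n^3 + n^5*(-5) + n*(-9)- n^2
d) 9*n^4 - 5*n^3 + n^5*(-5) + n*(-9)- n^2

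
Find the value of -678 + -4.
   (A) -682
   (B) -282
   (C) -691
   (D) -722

-678 + -4 = -682
A) -682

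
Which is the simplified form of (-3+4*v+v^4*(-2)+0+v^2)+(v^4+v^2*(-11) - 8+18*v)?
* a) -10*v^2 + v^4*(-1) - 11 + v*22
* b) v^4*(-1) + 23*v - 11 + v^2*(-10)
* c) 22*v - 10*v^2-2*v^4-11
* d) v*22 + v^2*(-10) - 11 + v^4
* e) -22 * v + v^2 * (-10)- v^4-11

Adding the polynomials and combining like terms:
(-3 + 4*v + v^4*(-2) + 0 + v^2) + (v^4 + v^2*(-11) - 8 + 18*v)
= -10*v^2 + v^4*(-1) - 11 + v*22
a) -10*v^2 + v^4*(-1) - 11 + v*22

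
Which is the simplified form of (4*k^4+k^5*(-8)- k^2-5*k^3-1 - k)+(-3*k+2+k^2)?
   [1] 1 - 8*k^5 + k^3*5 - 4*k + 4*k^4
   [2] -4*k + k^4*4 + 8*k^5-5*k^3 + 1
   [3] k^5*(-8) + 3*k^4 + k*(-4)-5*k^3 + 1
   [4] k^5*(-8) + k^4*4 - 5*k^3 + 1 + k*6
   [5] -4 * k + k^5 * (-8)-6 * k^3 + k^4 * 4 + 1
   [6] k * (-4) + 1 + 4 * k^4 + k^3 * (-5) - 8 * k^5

Adding the polynomials and combining like terms:
(4*k^4 + k^5*(-8) - k^2 - 5*k^3 - 1 - k) + (-3*k + 2 + k^2)
= k * (-4) + 1 + 4 * k^4 + k^3 * (-5) - 8 * k^5
6) k * (-4) + 1 + 4 * k^4 + k^3 * (-5) - 8 * k^5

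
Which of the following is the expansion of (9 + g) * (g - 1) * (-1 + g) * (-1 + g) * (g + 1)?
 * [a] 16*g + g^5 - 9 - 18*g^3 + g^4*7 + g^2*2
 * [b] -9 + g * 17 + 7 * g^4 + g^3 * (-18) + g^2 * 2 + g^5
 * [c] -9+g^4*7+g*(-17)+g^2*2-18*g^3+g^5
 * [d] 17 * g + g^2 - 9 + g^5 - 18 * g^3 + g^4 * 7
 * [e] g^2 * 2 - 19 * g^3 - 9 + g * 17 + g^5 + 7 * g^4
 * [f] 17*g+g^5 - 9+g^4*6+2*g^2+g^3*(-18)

Expanding (9 + g) * (g - 1) * (-1 + g) * (-1 + g) * (g + 1):
= -9 + g * 17 + 7 * g^4 + g^3 * (-18) + g^2 * 2 + g^5
b) -9 + g * 17 + 7 * g^4 + g^3 * (-18) + g^2 * 2 + g^5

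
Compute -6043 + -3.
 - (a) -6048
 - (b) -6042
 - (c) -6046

-6043 + -3 = -6046
c) -6046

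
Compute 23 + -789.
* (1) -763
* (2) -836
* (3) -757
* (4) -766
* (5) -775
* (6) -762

23 + -789 = -766
4) -766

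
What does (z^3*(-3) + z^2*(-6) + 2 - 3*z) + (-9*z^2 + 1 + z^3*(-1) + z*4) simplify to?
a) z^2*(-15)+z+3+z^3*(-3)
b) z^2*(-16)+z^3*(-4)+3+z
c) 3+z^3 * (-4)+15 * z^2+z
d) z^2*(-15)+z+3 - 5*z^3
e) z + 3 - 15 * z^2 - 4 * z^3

Adding the polynomials and combining like terms:
(z^3*(-3) + z^2*(-6) + 2 - 3*z) + (-9*z^2 + 1 + z^3*(-1) + z*4)
= z + 3 - 15 * z^2 - 4 * z^3
e) z + 3 - 15 * z^2 - 4 * z^3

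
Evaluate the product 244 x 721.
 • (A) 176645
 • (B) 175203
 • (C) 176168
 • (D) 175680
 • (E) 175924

244 * 721 = 175924
E) 175924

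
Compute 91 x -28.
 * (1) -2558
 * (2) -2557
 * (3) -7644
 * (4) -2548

91 * -28 = -2548
4) -2548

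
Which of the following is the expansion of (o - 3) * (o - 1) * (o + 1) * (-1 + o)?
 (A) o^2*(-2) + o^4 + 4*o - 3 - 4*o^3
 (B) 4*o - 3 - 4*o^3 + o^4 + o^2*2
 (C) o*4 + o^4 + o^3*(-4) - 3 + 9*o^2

Expanding (o - 3) * (o - 1) * (o + 1) * (-1 + o):
= 4*o - 3 - 4*o^3 + o^4 + o^2*2
B) 4*o - 3 - 4*o^3 + o^4 + o^2*2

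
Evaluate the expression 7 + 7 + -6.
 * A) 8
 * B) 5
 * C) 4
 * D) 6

First: 7 + 7 = 14
Then: 14 + -6 = 8
A) 8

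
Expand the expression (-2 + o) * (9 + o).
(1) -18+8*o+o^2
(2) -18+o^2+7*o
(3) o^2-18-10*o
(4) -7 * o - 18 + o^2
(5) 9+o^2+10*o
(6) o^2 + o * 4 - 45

Expanding (-2 + o) * (9 + o):
= -18+o^2+7*o
2) -18+o^2+7*o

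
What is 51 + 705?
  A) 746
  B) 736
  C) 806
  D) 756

51 + 705 = 756
D) 756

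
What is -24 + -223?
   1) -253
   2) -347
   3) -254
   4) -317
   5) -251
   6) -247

-24 + -223 = -247
6) -247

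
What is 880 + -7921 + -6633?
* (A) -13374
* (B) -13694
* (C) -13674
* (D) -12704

First: 880 + -7921 = -7041
Then: -7041 + -6633 = -13674
C) -13674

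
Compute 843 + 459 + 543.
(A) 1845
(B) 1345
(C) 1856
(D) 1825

First: 843 + 459 = 1302
Then: 1302 + 543 = 1845
A) 1845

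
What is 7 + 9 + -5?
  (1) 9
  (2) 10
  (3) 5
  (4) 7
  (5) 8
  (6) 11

First: 7 + 9 = 16
Then: 16 + -5 = 11
6) 11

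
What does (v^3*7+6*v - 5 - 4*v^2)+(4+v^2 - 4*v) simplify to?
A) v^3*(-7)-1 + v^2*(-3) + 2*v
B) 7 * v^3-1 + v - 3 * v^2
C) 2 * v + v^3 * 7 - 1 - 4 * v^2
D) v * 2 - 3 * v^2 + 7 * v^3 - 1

Adding the polynomials and combining like terms:
(v^3*7 + 6*v - 5 - 4*v^2) + (4 + v^2 - 4*v)
= v * 2 - 3 * v^2 + 7 * v^3 - 1
D) v * 2 - 3 * v^2 + 7 * v^3 - 1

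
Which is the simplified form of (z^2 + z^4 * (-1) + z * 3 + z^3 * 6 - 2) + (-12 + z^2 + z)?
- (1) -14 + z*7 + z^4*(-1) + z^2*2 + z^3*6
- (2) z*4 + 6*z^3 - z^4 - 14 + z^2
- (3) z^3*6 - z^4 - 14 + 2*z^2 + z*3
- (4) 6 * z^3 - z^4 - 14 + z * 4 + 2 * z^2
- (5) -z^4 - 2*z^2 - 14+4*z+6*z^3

Adding the polynomials and combining like terms:
(z^2 + z^4*(-1) + z*3 + z^3*6 - 2) + (-12 + z^2 + z)
= 6 * z^3 - z^4 - 14 + z * 4 + 2 * z^2
4) 6 * z^3 - z^4 - 14 + z * 4 + 2 * z^2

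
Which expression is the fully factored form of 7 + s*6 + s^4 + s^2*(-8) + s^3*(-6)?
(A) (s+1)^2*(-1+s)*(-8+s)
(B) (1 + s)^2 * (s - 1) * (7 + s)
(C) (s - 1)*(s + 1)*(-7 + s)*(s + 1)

We need to factor 7 + s*6 + s^4 + s^2*(-8) + s^3*(-6).
The factored form is (s - 1)*(s + 1)*(-7 + s)*(s + 1).
C) (s - 1)*(s + 1)*(-7 + s)*(s + 1)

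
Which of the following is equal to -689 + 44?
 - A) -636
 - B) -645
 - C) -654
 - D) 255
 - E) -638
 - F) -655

-689 + 44 = -645
B) -645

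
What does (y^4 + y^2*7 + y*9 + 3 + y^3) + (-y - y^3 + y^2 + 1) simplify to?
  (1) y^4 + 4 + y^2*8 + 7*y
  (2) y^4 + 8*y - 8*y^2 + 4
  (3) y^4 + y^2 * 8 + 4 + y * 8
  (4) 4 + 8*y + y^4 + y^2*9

Adding the polynomials and combining like terms:
(y^4 + y^2*7 + y*9 + 3 + y^3) + (-y - y^3 + y^2 + 1)
= y^4 + y^2 * 8 + 4 + y * 8
3) y^4 + y^2 * 8 + 4 + y * 8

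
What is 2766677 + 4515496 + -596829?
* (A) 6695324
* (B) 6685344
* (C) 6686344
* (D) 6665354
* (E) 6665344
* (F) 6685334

First: 2766677 + 4515496 = 7282173
Then: 7282173 + -596829 = 6685344
B) 6685344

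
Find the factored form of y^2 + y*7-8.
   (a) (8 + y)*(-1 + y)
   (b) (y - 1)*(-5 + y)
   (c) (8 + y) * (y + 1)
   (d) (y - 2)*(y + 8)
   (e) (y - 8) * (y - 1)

We need to factor y^2 + y*7-8.
The factored form is (8 + y)*(-1 + y).
a) (8 + y)*(-1 + y)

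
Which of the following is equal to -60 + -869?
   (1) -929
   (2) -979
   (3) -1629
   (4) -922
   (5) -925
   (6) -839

-60 + -869 = -929
1) -929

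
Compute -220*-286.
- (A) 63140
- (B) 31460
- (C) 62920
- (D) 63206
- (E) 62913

-220 * -286 = 62920
C) 62920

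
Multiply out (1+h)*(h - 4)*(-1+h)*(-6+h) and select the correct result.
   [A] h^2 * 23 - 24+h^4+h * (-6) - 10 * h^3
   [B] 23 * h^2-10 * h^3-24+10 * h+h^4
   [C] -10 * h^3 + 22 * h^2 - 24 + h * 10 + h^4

Expanding (1+h)*(h - 4)*(-1+h)*(-6+h):
= 23 * h^2-10 * h^3-24+10 * h+h^4
B) 23 * h^2-10 * h^3-24+10 * h+h^4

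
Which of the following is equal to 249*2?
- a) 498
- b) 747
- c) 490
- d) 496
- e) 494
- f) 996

249 * 2 = 498
a) 498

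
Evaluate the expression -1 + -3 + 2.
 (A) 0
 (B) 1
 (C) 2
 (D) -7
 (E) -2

First: -1 + -3 = -4
Then: -4 + 2 = -2
E) -2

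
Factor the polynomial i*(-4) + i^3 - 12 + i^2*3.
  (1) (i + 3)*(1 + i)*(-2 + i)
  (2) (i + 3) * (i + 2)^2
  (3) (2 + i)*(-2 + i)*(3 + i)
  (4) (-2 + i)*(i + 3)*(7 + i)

We need to factor i*(-4) + i^3 - 12 + i^2*3.
The factored form is (2 + i)*(-2 + i)*(3 + i).
3) (2 + i)*(-2 + i)*(3 + i)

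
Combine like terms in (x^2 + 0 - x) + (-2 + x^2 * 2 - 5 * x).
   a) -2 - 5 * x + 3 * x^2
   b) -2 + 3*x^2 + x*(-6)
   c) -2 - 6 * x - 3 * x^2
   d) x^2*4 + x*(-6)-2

Adding the polynomials and combining like terms:
(x^2 + 0 - x) + (-2 + x^2*2 - 5*x)
= -2 + 3*x^2 + x*(-6)
b) -2 + 3*x^2 + x*(-6)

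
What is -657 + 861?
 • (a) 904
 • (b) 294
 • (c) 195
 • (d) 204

-657 + 861 = 204
d) 204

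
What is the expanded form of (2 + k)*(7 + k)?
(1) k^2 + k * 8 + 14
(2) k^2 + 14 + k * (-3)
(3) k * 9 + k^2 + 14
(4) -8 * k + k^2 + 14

Expanding (2 + k)*(7 + k):
= k * 9 + k^2 + 14
3) k * 9 + k^2 + 14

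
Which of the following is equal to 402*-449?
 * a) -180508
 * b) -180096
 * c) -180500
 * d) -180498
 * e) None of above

402 * -449 = -180498
d) -180498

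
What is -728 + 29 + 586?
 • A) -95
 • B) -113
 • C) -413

First: -728 + 29 = -699
Then: -699 + 586 = -113
B) -113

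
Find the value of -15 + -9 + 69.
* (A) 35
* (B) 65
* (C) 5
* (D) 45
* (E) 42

First: -15 + -9 = -24
Then: -24 + 69 = 45
D) 45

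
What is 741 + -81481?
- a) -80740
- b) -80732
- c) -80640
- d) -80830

741 + -81481 = -80740
a) -80740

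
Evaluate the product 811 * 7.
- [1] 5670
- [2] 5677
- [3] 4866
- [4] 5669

811 * 7 = 5677
2) 5677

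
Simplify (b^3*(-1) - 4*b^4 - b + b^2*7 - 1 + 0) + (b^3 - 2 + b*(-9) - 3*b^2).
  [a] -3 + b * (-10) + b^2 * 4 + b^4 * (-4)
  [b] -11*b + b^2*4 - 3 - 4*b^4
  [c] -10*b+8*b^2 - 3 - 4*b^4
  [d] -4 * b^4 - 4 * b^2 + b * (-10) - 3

Adding the polynomials and combining like terms:
(b^3*(-1) - 4*b^4 - b + b^2*7 - 1 + 0) + (b^3 - 2 + b*(-9) - 3*b^2)
= -3 + b * (-10) + b^2 * 4 + b^4 * (-4)
a) -3 + b * (-10) + b^2 * 4 + b^4 * (-4)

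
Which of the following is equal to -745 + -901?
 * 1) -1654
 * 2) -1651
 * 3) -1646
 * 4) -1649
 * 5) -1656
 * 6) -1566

-745 + -901 = -1646
3) -1646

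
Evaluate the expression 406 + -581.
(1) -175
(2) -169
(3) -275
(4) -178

406 + -581 = -175
1) -175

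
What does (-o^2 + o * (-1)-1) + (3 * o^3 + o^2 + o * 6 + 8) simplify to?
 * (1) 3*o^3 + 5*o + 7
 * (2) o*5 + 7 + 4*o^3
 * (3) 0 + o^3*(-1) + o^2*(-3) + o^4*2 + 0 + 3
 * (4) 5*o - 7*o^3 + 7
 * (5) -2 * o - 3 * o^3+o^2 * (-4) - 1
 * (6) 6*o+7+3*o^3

Adding the polynomials and combining like terms:
(-o^2 + o*(-1) - 1) + (3*o^3 + o^2 + o*6 + 8)
= 3*o^3 + 5*o + 7
1) 3*o^3 + 5*o + 7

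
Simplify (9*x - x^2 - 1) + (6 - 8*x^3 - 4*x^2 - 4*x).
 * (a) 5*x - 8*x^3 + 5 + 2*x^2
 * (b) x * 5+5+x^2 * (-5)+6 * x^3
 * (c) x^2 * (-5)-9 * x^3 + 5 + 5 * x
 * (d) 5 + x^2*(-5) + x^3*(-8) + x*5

Adding the polynomials and combining like terms:
(9*x - x^2 - 1) + (6 - 8*x^3 - 4*x^2 - 4*x)
= 5 + x^2*(-5) + x^3*(-8) + x*5
d) 5 + x^2*(-5) + x^3*(-8) + x*5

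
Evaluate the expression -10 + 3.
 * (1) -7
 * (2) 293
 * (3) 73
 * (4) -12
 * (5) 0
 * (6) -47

-10 + 3 = -7
1) -7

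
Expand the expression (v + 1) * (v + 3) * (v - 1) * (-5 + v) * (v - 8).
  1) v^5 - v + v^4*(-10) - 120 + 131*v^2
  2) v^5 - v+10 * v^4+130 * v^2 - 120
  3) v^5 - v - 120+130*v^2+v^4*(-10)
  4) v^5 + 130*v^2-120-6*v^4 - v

Expanding (v + 1) * (v + 3) * (v - 1) * (-5 + v) * (v - 8):
= v^5 - v - 120+130*v^2+v^4*(-10)
3) v^5 - v - 120+130*v^2+v^4*(-10)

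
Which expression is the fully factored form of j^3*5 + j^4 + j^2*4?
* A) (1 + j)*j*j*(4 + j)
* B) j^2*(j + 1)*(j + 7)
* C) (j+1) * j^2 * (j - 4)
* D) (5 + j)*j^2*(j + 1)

We need to factor j^3*5 + j^4 + j^2*4.
The factored form is (1 + j)*j*j*(4 + j).
A) (1 + j)*j*j*(4 + j)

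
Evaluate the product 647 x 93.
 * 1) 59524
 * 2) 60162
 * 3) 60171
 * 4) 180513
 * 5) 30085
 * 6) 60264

647 * 93 = 60171
3) 60171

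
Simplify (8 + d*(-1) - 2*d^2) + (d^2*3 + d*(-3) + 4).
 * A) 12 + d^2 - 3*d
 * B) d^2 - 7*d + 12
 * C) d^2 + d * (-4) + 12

Adding the polynomials and combining like terms:
(8 + d*(-1) - 2*d^2) + (d^2*3 + d*(-3) + 4)
= d^2 + d * (-4) + 12
C) d^2 + d * (-4) + 12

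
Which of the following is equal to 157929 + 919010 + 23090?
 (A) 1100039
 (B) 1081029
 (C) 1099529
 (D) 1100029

First: 157929 + 919010 = 1076939
Then: 1076939 + 23090 = 1100029
D) 1100029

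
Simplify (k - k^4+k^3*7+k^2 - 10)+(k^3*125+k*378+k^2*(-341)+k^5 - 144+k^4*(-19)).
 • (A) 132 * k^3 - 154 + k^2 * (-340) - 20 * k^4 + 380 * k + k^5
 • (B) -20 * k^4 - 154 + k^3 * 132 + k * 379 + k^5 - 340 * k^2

Adding the polynomials and combining like terms:
(k - k^4 + k^3*7 + k^2 - 10) + (k^3*125 + k*378 + k^2*(-341) + k^5 - 144 + k^4*(-19))
= -20 * k^4 - 154 + k^3 * 132 + k * 379 + k^5 - 340 * k^2
B) -20 * k^4 - 154 + k^3 * 132 + k * 379 + k^5 - 340 * k^2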